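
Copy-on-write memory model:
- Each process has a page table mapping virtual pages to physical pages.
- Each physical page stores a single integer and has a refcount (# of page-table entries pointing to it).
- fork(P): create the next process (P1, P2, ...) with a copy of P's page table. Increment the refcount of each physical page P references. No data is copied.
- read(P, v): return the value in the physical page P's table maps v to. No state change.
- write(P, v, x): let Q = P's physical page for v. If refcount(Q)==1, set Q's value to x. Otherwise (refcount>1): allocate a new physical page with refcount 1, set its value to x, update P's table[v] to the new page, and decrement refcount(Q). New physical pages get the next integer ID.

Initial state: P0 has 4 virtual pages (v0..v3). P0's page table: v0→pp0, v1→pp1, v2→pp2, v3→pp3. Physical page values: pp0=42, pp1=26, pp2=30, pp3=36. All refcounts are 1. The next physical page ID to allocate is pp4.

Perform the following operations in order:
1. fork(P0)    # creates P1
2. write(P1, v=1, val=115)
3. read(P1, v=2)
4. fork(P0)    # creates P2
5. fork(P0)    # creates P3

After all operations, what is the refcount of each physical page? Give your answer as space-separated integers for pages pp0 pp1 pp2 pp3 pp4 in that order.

Op 1: fork(P0) -> P1. 4 ppages; refcounts: pp0:2 pp1:2 pp2:2 pp3:2
Op 2: write(P1, v1, 115). refcount(pp1)=2>1 -> COPY to pp4. 5 ppages; refcounts: pp0:2 pp1:1 pp2:2 pp3:2 pp4:1
Op 3: read(P1, v2) -> 30. No state change.
Op 4: fork(P0) -> P2. 5 ppages; refcounts: pp0:3 pp1:2 pp2:3 pp3:3 pp4:1
Op 5: fork(P0) -> P3. 5 ppages; refcounts: pp0:4 pp1:3 pp2:4 pp3:4 pp4:1

Answer: 4 3 4 4 1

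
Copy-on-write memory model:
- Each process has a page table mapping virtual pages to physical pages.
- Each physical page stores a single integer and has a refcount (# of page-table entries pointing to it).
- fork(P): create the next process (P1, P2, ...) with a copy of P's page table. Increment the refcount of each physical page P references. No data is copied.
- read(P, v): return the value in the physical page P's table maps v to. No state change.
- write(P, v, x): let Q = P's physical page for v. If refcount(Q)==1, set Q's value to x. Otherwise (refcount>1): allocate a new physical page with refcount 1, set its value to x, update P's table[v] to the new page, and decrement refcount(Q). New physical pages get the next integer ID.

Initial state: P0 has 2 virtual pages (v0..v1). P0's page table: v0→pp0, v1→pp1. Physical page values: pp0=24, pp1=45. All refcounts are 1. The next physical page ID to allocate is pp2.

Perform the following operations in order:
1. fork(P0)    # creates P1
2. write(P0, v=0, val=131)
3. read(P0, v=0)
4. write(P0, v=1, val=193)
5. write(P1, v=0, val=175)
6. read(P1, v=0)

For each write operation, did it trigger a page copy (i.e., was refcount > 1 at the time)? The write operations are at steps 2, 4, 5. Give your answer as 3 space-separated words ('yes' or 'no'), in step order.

Op 1: fork(P0) -> P1. 2 ppages; refcounts: pp0:2 pp1:2
Op 2: write(P0, v0, 131). refcount(pp0)=2>1 -> COPY to pp2. 3 ppages; refcounts: pp0:1 pp1:2 pp2:1
Op 3: read(P0, v0) -> 131. No state change.
Op 4: write(P0, v1, 193). refcount(pp1)=2>1 -> COPY to pp3. 4 ppages; refcounts: pp0:1 pp1:1 pp2:1 pp3:1
Op 5: write(P1, v0, 175). refcount(pp0)=1 -> write in place. 4 ppages; refcounts: pp0:1 pp1:1 pp2:1 pp3:1
Op 6: read(P1, v0) -> 175. No state change.

yes yes no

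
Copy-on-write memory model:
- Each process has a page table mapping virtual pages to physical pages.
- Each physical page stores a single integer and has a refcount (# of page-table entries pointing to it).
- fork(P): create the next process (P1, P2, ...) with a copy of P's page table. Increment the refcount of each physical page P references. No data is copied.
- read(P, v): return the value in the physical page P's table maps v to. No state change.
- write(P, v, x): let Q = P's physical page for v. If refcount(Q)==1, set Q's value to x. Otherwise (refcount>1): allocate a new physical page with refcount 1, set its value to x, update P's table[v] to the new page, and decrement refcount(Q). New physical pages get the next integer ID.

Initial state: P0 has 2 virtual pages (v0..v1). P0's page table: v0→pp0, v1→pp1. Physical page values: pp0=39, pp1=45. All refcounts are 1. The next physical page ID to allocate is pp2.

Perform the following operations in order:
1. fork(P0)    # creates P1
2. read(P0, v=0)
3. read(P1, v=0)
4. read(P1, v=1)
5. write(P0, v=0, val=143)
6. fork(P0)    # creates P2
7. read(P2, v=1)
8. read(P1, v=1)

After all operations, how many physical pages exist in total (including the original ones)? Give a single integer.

Op 1: fork(P0) -> P1. 2 ppages; refcounts: pp0:2 pp1:2
Op 2: read(P0, v0) -> 39. No state change.
Op 3: read(P1, v0) -> 39. No state change.
Op 4: read(P1, v1) -> 45. No state change.
Op 5: write(P0, v0, 143). refcount(pp0)=2>1 -> COPY to pp2. 3 ppages; refcounts: pp0:1 pp1:2 pp2:1
Op 6: fork(P0) -> P2. 3 ppages; refcounts: pp0:1 pp1:3 pp2:2
Op 7: read(P2, v1) -> 45. No state change.
Op 8: read(P1, v1) -> 45. No state change.

Answer: 3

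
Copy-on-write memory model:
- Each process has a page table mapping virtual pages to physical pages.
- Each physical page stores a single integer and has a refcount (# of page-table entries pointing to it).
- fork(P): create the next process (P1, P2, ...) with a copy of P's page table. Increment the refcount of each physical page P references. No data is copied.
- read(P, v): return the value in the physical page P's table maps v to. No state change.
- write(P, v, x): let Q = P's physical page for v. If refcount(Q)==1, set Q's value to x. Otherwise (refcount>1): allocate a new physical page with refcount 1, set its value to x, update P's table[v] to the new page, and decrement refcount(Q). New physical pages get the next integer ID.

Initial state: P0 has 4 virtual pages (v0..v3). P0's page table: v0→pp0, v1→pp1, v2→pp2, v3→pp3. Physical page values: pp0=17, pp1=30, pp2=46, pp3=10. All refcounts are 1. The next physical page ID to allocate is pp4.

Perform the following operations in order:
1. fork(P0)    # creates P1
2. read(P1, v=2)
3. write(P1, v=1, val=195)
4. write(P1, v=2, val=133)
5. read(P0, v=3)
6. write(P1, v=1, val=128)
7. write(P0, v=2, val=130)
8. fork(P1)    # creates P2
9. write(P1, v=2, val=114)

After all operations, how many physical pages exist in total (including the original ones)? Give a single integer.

Answer: 7

Derivation:
Op 1: fork(P0) -> P1. 4 ppages; refcounts: pp0:2 pp1:2 pp2:2 pp3:2
Op 2: read(P1, v2) -> 46. No state change.
Op 3: write(P1, v1, 195). refcount(pp1)=2>1 -> COPY to pp4. 5 ppages; refcounts: pp0:2 pp1:1 pp2:2 pp3:2 pp4:1
Op 4: write(P1, v2, 133). refcount(pp2)=2>1 -> COPY to pp5. 6 ppages; refcounts: pp0:2 pp1:1 pp2:1 pp3:2 pp4:1 pp5:1
Op 5: read(P0, v3) -> 10. No state change.
Op 6: write(P1, v1, 128). refcount(pp4)=1 -> write in place. 6 ppages; refcounts: pp0:2 pp1:1 pp2:1 pp3:2 pp4:1 pp5:1
Op 7: write(P0, v2, 130). refcount(pp2)=1 -> write in place. 6 ppages; refcounts: pp0:2 pp1:1 pp2:1 pp3:2 pp4:1 pp5:1
Op 8: fork(P1) -> P2. 6 ppages; refcounts: pp0:3 pp1:1 pp2:1 pp3:3 pp4:2 pp5:2
Op 9: write(P1, v2, 114). refcount(pp5)=2>1 -> COPY to pp6. 7 ppages; refcounts: pp0:3 pp1:1 pp2:1 pp3:3 pp4:2 pp5:1 pp6:1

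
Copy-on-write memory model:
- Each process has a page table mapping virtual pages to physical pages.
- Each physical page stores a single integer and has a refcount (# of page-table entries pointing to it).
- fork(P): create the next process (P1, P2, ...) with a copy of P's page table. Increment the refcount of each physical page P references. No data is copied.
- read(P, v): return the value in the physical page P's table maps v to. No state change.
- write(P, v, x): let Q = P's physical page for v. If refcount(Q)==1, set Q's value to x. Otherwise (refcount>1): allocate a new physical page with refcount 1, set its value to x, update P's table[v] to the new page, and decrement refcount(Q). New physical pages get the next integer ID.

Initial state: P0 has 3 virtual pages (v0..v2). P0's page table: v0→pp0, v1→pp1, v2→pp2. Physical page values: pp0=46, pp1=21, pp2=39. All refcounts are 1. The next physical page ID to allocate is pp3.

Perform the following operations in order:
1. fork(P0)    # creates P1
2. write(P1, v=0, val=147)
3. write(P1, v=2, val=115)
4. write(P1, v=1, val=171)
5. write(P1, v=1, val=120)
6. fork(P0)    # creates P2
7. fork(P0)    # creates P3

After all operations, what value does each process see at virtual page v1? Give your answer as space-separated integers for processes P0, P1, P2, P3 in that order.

Op 1: fork(P0) -> P1. 3 ppages; refcounts: pp0:2 pp1:2 pp2:2
Op 2: write(P1, v0, 147). refcount(pp0)=2>1 -> COPY to pp3. 4 ppages; refcounts: pp0:1 pp1:2 pp2:2 pp3:1
Op 3: write(P1, v2, 115). refcount(pp2)=2>1 -> COPY to pp4. 5 ppages; refcounts: pp0:1 pp1:2 pp2:1 pp3:1 pp4:1
Op 4: write(P1, v1, 171). refcount(pp1)=2>1 -> COPY to pp5. 6 ppages; refcounts: pp0:1 pp1:1 pp2:1 pp3:1 pp4:1 pp5:1
Op 5: write(P1, v1, 120). refcount(pp5)=1 -> write in place. 6 ppages; refcounts: pp0:1 pp1:1 pp2:1 pp3:1 pp4:1 pp5:1
Op 6: fork(P0) -> P2. 6 ppages; refcounts: pp0:2 pp1:2 pp2:2 pp3:1 pp4:1 pp5:1
Op 7: fork(P0) -> P3. 6 ppages; refcounts: pp0:3 pp1:3 pp2:3 pp3:1 pp4:1 pp5:1
P0: v1 -> pp1 = 21
P1: v1 -> pp5 = 120
P2: v1 -> pp1 = 21
P3: v1 -> pp1 = 21

Answer: 21 120 21 21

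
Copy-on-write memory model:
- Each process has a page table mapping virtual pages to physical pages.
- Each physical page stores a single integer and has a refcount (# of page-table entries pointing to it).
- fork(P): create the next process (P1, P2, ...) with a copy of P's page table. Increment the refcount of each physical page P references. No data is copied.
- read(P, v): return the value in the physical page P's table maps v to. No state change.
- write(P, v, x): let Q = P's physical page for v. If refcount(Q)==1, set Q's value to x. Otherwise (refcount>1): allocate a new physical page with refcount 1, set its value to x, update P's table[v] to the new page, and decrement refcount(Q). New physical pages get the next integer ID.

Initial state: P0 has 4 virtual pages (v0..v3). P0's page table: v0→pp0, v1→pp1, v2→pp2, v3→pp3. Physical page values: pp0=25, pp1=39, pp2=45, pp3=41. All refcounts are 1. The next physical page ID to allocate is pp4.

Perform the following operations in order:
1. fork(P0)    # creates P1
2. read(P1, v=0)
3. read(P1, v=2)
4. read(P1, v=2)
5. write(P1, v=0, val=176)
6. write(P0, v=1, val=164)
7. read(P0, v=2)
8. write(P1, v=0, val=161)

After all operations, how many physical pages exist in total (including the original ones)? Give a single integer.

Op 1: fork(P0) -> P1. 4 ppages; refcounts: pp0:2 pp1:2 pp2:2 pp3:2
Op 2: read(P1, v0) -> 25. No state change.
Op 3: read(P1, v2) -> 45. No state change.
Op 4: read(P1, v2) -> 45. No state change.
Op 5: write(P1, v0, 176). refcount(pp0)=2>1 -> COPY to pp4. 5 ppages; refcounts: pp0:1 pp1:2 pp2:2 pp3:2 pp4:1
Op 6: write(P0, v1, 164). refcount(pp1)=2>1 -> COPY to pp5. 6 ppages; refcounts: pp0:1 pp1:1 pp2:2 pp3:2 pp4:1 pp5:1
Op 7: read(P0, v2) -> 45. No state change.
Op 8: write(P1, v0, 161). refcount(pp4)=1 -> write in place. 6 ppages; refcounts: pp0:1 pp1:1 pp2:2 pp3:2 pp4:1 pp5:1

Answer: 6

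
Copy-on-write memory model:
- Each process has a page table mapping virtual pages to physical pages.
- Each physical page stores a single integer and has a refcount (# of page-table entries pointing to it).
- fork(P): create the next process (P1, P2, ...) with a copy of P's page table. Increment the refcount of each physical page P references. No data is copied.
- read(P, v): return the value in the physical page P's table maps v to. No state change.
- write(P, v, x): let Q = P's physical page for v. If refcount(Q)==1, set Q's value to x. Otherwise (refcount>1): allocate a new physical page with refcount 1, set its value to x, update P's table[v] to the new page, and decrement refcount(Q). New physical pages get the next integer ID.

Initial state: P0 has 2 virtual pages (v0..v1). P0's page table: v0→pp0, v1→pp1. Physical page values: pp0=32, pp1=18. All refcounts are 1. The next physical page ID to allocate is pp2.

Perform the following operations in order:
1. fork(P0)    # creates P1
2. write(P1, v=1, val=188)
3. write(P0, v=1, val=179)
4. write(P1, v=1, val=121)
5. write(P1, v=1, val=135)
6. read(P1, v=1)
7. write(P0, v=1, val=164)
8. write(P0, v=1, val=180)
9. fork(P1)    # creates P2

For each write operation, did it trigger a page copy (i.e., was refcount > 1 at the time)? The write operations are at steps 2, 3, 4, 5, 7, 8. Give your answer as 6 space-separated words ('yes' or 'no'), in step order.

Op 1: fork(P0) -> P1. 2 ppages; refcounts: pp0:2 pp1:2
Op 2: write(P1, v1, 188). refcount(pp1)=2>1 -> COPY to pp2. 3 ppages; refcounts: pp0:2 pp1:1 pp2:1
Op 3: write(P0, v1, 179). refcount(pp1)=1 -> write in place. 3 ppages; refcounts: pp0:2 pp1:1 pp2:1
Op 4: write(P1, v1, 121). refcount(pp2)=1 -> write in place. 3 ppages; refcounts: pp0:2 pp1:1 pp2:1
Op 5: write(P1, v1, 135). refcount(pp2)=1 -> write in place. 3 ppages; refcounts: pp0:2 pp1:1 pp2:1
Op 6: read(P1, v1) -> 135. No state change.
Op 7: write(P0, v1, 164). refcount(pp1)=1 -> write in place. 3 ppages; refcounts: pp0:2 pp1:1 pp2:1
Op 8: write(P0, v1, 180). refcount(pp1)=1 -> write in place. 3 ppages; refcounts: pp0:2 pp1:1 pp2:1
Op 9: fork(P1) -> P2. 3 ppages; refcounts: pp0:3 pp1:1 pp2:2

yes no no no no no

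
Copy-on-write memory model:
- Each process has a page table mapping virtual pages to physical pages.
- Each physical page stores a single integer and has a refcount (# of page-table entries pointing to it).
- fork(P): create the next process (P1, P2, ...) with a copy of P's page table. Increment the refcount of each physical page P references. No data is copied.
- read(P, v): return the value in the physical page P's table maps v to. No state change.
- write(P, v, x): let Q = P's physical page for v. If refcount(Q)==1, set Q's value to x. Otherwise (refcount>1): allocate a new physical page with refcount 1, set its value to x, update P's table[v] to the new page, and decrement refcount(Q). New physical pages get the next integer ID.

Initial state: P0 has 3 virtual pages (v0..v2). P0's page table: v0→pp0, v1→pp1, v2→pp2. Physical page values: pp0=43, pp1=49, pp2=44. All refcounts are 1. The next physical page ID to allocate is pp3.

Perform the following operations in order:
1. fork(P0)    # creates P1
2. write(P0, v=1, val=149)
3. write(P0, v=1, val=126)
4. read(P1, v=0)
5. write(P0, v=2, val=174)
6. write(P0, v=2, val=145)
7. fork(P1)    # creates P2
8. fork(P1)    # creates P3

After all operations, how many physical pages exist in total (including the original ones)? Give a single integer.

Op 1: fork(P0) -> P1. 3 ppages; refcounts: pp0:2 pp1:2 pp2:2
Op 2: write(P0, v1, 149). refcount(pp1)=2>1 -> COPY to pp3. 4 ppages; refcounts: pp0:2 pp1:1 pp2:2 pp3:1
Op 3: write(P0, v1, 126). refcount(pp3)=1 -> write in place. 4 ppages; refcounts: pp0:2 pp1:1 pp2:2 pp3:1
Op 4: read(P1, v0) -> 43. No state change.
Op 5: write(P0, v2, 174). refcount(pp2)=2>1 -> COPY to pp4. 5 ppages; refcounts: pp0:2 pp1:1 pp2:1 pp3:1 pp4:1
Op 6: write(P0, v2, 145). refcount(pp4)=1 -> write in place. 5 ppages; refcounts: pp0:2 pp1:1 pp2:1 pp3:1 pp4:1
Op 7: fork(P1) -> P2. 5 ppages; refcounts: pp0:3 pp1:2 pp2:2 pp3:1 pp4:1
Op 8: fork(P1) -> P3. 5 ppages; refcounts: pp0:4 pp1:3 pp2:3 pp3:1 pp4:1

Answer: 5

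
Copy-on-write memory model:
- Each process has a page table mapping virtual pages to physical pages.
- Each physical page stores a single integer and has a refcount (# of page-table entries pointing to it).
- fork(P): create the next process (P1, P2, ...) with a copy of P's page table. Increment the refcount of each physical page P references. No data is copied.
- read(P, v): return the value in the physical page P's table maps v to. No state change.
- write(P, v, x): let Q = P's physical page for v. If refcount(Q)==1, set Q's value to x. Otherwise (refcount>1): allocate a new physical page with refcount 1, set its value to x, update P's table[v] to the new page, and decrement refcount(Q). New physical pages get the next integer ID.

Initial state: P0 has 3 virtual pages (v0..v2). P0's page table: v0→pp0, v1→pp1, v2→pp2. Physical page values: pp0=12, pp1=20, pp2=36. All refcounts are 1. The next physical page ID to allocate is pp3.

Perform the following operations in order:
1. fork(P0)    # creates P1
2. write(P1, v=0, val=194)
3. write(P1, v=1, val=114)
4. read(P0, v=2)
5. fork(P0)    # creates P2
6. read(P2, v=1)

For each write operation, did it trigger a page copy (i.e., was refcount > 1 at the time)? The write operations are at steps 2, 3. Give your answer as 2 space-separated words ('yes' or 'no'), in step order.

Op 1: fork(P0) -> P1. 3 ppages; refcounts: pp0:2 pp1:2 pp2:2
Op 2: write(P1, v0, 194). refcount(pp0)=2>1 -> COPY to pp3. 4 ppages; refcounts: pp0:1 pp1:2 pp2:2 pp3:1
Op 3: write(P1, v1, 114). refcount(pp1)=2>1 -> COPY to pp4. 5 ppages; refcounts: pp0:1 pp1:1 pp2:2 pp3:1 pp4:1
Op 4: read(P0, v2) -> 36. No state change.
Op 5: fork(P0) -> P2. 5 ppages; refcounts: pp0:2 pp1:2 pp2:3 pp3:1 pp4:1
Op 6: read(P2, v1) -> 20. No state change.

yes yes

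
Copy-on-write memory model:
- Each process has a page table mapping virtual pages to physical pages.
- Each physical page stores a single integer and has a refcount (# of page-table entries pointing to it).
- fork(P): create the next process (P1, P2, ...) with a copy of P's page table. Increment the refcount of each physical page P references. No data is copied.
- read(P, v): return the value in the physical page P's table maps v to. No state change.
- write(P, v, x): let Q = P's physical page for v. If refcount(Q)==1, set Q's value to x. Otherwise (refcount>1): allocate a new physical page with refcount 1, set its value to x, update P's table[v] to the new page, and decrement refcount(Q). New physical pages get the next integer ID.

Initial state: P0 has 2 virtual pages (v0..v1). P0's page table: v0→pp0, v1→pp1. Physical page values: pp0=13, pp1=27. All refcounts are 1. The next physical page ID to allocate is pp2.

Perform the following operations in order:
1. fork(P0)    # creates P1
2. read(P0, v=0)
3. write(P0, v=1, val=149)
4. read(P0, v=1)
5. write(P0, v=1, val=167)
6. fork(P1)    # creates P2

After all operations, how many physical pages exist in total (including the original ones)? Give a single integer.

Op 1: fork(P0) -> P1. 2 ppages; refcounts: pp0:2 pp1:2
Op 2: read(P0, v0) -> 13. No state change.
Op 3: write(P0, v1, 149). refcount(pp1)=2>1 -> COPY to pp2. 3 ppages; refcounts: pp0:2 pp1:1 pp2:1
Op 4: read(P0, v1) -> 149. No state change.
Op 5: write(P0, v1, 167). refcount(pp2)=1 -> write in place. 3 ppages; refcounts: pp0:2 pp1:1 pp2:1
Op 6: fork(P1) -> P2. 3 ppages; refcounts: pp0:3 pp1:2 pp2:1

Answer: 3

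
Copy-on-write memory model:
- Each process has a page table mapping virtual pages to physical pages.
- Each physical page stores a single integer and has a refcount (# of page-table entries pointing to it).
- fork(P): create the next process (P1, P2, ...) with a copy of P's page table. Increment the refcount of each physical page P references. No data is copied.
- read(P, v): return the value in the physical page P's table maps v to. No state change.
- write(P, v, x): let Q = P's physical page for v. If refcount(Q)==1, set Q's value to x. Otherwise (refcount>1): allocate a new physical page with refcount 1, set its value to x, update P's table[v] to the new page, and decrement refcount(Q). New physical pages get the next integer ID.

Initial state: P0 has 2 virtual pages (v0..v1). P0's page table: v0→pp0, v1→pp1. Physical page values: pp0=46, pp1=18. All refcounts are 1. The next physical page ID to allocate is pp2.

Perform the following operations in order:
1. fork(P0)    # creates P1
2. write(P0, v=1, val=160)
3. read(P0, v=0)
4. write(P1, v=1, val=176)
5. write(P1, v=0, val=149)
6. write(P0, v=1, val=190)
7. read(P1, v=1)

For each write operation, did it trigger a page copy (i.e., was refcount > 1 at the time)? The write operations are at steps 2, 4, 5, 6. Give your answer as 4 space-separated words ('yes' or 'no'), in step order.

Op 1: fork(P0) -> P1. 2 ppages; refcounts: pp0:2 pp1:2
Op 2: write(P0, v1, 160). refcount(pp1)=2>1 -> COPY to pp2. 3 ppages; refcounts: pp0:2 pp1:1 pp2:1
Op 3: read(P0, v0) -> 46. No state change.
Op 4: write(P1, v1, 176). refcount(pp1)=1 -> write in place. 3 ppages; refcounts: pp0:2 pp1:1 pp2:1
Op 5: write(P1, v0, 149). refcount(pp0)=2>1 -> COPY to pp3. 4 ppages; refcounts: pp0:1 pp1:1 pp2:1 pp3:1
Op 6: write(P0, v1, 190). refcount(pp2)=1 -> write in place. 4 ppages; refcounts: pp0:1 pp1:1 pp2:1 pp3:1
Op 7: read(P1, v1) -> 176. No state change.

yes no yes no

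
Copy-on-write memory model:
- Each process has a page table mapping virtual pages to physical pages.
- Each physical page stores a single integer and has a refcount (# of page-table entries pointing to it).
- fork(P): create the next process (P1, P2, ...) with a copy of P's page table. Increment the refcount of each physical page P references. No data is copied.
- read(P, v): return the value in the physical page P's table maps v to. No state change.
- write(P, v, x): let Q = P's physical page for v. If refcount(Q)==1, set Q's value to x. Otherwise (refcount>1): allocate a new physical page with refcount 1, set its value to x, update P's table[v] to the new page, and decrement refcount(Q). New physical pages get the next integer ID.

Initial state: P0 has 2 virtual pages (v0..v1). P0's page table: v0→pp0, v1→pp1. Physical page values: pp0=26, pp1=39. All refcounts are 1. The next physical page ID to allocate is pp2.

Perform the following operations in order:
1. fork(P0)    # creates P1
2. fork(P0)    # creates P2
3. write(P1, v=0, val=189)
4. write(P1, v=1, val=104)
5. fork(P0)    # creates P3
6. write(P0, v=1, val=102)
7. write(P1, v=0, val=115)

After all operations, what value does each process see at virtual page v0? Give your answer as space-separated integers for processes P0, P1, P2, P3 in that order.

Op 1: fork(P0) -> P1. 2 ppages; refcounts: pp0:2 pp1:2
Op 2: fork(P0) -> P2. 2 ppages; refcounts: pp0:3 pp1:3
Op 3: write(P1, v0, 189). refcount(pp0)=3>1 -> COPY to pp2. 3 ppages; refcounts: pp0:2 pp1:3 pp2:1
Op 4: write(P1, v1, 104). refcount(pp1)=3>1 -> COPY to pp3. 4 ppages; refcounts: pp0:2 pp1:2 pp2:1 pp3:1
Op 5: fork(P0) -> P3. 4 ppages; refcounts: pp0:3 pp1:3 pp2:1 pp3:1
Op 6: write(P0, v1, 102). refcount(pp1)=3>1 -> COPY to pp4. 5 ppages; refcounts: pp0:3 pp1:2 pp2:1 pp3:1 pp4:1
Op 7: write(P1, v0, 115). refcount(pp2)=1 -> write in place. 5 ppages; refcounts: pp0:3 pp1:2 pp2:1 pp3:1 pp4:1
P0: v0 -> pp0 = 26
P1: v0 -> pp2 = 115
P2: v0 -> pp0 = 26
P3: v0 -> pp0 = 26

Answer: 26 115 26 26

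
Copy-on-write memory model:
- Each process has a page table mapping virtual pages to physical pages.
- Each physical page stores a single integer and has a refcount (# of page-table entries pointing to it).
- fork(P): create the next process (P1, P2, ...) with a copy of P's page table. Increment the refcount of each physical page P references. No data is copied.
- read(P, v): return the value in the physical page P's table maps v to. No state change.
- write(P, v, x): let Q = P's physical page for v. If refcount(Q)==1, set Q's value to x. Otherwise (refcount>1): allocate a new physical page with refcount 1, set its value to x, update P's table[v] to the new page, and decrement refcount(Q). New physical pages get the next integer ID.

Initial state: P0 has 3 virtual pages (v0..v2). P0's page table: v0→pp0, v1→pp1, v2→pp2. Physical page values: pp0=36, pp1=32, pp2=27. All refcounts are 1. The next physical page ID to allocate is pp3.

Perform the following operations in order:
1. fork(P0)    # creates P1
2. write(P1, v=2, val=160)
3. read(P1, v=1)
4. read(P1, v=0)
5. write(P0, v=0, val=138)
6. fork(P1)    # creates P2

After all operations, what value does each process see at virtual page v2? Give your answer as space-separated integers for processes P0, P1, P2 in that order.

Op 1: fork(P0) -> P1. 3 ppages; refcounts: pp0:2 pp1:2 pp2:2
Op 2: write(P1, v2, 160). refcount(pp2)=2>1 -> COPY to pp3. 4 ppages; refcounts: pp0:2 pp1:2 pp2:1 pp3:1
Op 3: read(P1, v1) -> 32. No state change.
Op 4: read(P1, v0) -> 36. No state change.
Op 5: write(P0, v0, 138). refcount(pp0)=2>1 -> COPY to pp4. 5 ppages; refcounts: pp0:1 pp1:2 pp2:1 pp3:1 pp4:1
Op 6: fork(P1) -> P2. 5 ppages; refcounts: pp0:2 pp1:3 pp2:1 pp3:2 pp4:1
P0: v2 -> pp2 = 27
P1: v2 -> pp3 = 160
P2: v2 -> pp3 = 160

Answer: 27 160 160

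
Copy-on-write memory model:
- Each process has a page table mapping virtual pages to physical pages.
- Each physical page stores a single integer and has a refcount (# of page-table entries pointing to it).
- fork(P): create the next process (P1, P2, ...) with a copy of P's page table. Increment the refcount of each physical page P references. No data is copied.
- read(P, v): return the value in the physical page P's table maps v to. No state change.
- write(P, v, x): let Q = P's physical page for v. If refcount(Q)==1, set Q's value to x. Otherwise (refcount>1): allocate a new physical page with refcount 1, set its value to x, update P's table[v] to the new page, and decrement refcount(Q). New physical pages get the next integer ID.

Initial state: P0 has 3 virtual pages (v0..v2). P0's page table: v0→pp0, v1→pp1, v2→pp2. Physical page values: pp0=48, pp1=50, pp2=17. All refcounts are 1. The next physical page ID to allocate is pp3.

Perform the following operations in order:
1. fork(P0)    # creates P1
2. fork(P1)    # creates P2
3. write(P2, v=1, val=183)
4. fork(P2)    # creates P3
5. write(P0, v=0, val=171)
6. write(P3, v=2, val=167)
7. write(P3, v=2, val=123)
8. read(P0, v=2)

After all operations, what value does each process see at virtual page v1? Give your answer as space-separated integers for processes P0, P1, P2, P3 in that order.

Answer: 50 50 183 183

Derivation:
Op 1: fork(P0) -> P1. 3 ppages; refcounts: pp0:2 pp1:2 pp2:2
Op 2: fork(P1) -> P2. 3 ppages; refcounts: pp0:3 pp1:3 pp2:3
Op 3: write(P2, v1, 183). refcount(pp1)=3>1 -> COPY to pp3. 4 ppages; refcounts: pp0:3 pp1:2 pp2:3 pp3:1
Op 4: fork(P2) -> P3. 4 ppages; refcounts: pp0:4 pp1:2 pp2:4 pp3:2
Op 5: write(P0, v0, 171). refcount(pp0)=4>1 -> COPY to pp4. 5 ppages; refcounts: pp0:3 pp1:2 pp2:4 pp3:2 pp4:1
Op 6: write(P3, v2, 167). refcount(pp2)=4>1 -> COPY to pp5. 6 ppages; refcounts: pp0:3 pp1:2 pp2:3 pp3:2 pp4:1 pp5:1
Op 7: write(P3, v2, 123). refcount(pp5)=1 -> write in place. 6 ppages; refcounts: pp0:3 pp1:2 pp2:3 pp3:2 pp4:1 pp5:1
Op 8: read(P0, v2) -> 17. No state change.
P0: v1 -> pp1 = 50
P1: v1 -> pp1 = 50
P2: v1 -> pp3 = 183
P3: v1 -> pp3 = 183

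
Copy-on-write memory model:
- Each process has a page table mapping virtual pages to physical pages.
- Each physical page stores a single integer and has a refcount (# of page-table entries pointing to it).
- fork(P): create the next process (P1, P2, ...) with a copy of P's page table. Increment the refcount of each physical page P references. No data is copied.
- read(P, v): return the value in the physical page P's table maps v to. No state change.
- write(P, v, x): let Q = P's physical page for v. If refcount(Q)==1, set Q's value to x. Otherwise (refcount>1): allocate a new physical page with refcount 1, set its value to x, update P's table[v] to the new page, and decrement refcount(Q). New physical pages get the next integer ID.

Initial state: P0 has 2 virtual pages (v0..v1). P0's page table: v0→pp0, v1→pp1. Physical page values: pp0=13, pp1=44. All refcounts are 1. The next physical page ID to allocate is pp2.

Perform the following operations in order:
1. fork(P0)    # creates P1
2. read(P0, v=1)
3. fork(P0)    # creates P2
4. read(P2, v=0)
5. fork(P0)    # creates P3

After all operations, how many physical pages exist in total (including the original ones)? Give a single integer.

Op 1: fork(P0) -> P1. 2 ppages; refcounts: pp0:2 pp1:2
Op 2: read(P0, v1) -> 44. No state change.
Op 3: fork(P0) -> P2. 2 ppages; refcounts: pp0:3 pp1:3
Op 4: read(P2, v0) -> 13. No state change.
Op 5: fork(P0) -> P3. 2 ppages; refcounts: pp0:4 pp1:4

Answer: 2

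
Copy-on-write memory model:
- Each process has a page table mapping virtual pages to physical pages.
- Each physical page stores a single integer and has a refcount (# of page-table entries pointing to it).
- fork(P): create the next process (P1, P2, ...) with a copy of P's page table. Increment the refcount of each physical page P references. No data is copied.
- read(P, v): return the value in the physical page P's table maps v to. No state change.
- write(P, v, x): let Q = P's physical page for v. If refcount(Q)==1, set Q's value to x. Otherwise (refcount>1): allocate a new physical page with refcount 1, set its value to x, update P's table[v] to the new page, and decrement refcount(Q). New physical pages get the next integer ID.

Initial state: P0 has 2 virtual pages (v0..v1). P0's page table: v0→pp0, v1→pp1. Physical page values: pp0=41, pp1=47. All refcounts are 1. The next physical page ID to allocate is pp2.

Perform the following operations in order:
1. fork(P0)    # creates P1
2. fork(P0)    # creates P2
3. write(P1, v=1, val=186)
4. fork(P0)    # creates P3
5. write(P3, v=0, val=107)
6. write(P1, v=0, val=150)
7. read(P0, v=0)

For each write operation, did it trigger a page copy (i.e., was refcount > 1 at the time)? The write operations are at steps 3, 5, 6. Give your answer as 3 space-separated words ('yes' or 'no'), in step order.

Op 1: fork(P0) -> P1. 2 ppages; refcounts: pp0:2 pp1:2
Op 2: fork(P0) -> P2. 2 ppages; refcounts: pp0:3 pp1:3
Op 3: write(P1, v1, 186). refcount(pp1)=3>1 -> COPY to pp2. 3 ppages; refcounts: pp0:3 pp1:2 pp2:1
Op 4: fork(P0) -> P3. 3 ppages; refcounts: pp0:4 pp1:3 pp2:1
Op 5: write(P3, v0, 107). refcount(pp0)=4>1 -> COPY to pp3. 4 ppages; refcounts: pp0:3 pp1:3 pp2:1 pp3:1
Op 6: write(P1, v0, 150). refcount(pp0)=3>1 -> COPY to pp4. 5 ppages; refcounts: pp0:2 pp1:3 pp2:1 pp3:1 pp4:1
Op 7: read(P0, v0) -> 41. No state change.

yes yes yes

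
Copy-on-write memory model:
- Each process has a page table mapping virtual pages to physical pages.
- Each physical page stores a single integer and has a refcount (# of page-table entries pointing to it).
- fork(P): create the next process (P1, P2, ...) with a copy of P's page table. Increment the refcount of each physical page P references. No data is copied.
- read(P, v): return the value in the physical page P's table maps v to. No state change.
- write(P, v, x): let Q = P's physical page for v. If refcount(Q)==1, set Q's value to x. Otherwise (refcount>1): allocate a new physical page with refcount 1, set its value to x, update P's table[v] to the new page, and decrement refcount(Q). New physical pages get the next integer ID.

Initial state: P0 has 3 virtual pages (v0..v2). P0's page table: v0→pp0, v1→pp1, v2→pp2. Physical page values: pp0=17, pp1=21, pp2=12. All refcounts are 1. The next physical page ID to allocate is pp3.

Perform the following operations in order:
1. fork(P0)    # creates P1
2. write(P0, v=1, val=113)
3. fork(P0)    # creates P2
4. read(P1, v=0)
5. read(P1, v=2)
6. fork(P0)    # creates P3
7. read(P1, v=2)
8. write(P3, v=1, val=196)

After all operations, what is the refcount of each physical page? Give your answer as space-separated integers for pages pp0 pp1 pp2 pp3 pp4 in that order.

Op 1: fork(P0) -> P1. 3 ppages; refcounts: pp0:2 pp1:2 pp2:2
Op 2: write(P0, v1, 113). refcount(pp1)=2>1 -> COPY to pp3. 4 ppages; refcounts: pp0:2 pp1:1 pp2:2 pp3:1
Op 3: fork(P0) -> P2. 4 ppages; refcounts: pp0:3 pp1:1 pp2:3 pp3:2
Op 4: read(P1, v0) -> 17. No state change.
Op 5: read(P1, v2) -> 12. No state change.
Op 6: fork(P0) -> P3. 4 ppages; refcounts: pp0:4 pp1:1 pp2:4 pp3:3
Op 7: read(P1, v2) -> 12. No state change.
Op 8: write(P3, v1, 196). refcount(pp3)=3>1 -> COPY to pp4. 5 ppages; refcounts: pp0:4 pp1:1 pp2:4 pp3:2 pp4:1

Answer: 4 1 4 2 1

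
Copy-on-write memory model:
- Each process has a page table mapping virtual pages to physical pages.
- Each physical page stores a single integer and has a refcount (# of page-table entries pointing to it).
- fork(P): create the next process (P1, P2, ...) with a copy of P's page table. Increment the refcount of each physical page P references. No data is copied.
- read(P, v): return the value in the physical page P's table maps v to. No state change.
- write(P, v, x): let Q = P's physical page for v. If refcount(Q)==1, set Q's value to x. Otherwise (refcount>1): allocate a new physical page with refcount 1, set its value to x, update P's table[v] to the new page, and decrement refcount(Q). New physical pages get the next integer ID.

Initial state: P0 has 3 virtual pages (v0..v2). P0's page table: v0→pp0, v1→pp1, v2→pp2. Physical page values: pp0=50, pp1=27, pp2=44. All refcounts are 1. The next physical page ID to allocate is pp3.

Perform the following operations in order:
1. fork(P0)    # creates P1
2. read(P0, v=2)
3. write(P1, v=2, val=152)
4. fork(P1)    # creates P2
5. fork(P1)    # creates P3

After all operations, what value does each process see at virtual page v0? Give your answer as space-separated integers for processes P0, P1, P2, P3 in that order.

Op 1: fork(P0) -> P1. 3 ppages; refcounts: pp0:2 pp1:2 pp2:2
Op 2: read(P0, v2) -> 44. No state change.
Op 3: write(P1, v2, 152). refcount(pp2)=2>1 -> COPY to pp3. 4 ppages; refcounts: pp0:2 pp1:2 pp2:1 pp3:1
Op 4: fork(P1) -> P2. 4 ppages; refcounts: pp0:3 pp1:3 pp2:1 pp3:2
Op 5: fork(P1) -> P3. 4 ppages; refcounts: pp0:4 pp1:4 pp2:1 pp3:3
P0: v0 -> pp0 = 50
P1: v0 -> pp0 = 50
P2: v0 -> pp0 = 50
P3: v0 -> pp0 = 50

Answer: 50 50 50 50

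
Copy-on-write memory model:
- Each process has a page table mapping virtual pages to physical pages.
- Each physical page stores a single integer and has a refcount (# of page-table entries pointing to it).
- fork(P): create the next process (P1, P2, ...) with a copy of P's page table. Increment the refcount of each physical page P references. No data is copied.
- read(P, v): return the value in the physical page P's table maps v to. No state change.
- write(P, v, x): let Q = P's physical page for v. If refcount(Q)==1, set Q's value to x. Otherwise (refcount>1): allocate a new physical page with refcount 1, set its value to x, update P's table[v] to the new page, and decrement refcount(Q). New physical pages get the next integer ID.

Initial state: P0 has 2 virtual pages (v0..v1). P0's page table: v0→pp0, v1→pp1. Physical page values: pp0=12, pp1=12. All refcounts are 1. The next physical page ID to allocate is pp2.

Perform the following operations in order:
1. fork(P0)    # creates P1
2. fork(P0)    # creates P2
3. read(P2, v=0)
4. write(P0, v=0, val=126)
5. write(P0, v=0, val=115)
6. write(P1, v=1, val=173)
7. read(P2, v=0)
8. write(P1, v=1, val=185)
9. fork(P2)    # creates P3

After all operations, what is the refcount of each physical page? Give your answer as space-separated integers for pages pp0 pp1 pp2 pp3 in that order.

Op 1: fork(P0) -> P1. 2 ppages; refcounts: pp0:2 pp1:2
Op 2: fork(P0) -> P2. 2 ppages; refcounts: pp0:3 pp1:3
Op 3: read(P2, v0) -> 12. No state change.
Op 4: write(P0, v0, 126). refcount(pp0)=3>1 -> COPY to pp2. 3 ppages; refcounts: pp0:2 pp1:3 pp2:1
Op 5: write(P0, v0, 115). refcount(pp2)=1 -> write in place. 3 ppages; refcounts: pp0:2 pp1:3 pp2:1
Op 6: write(P1, v1, 173). refcount(pp1)=3>1 -> COPY to pp3. 4 ppages; refcounts: pp0:2 pp1:2 pp2:1 pp3:1
Op 7: read(P2, v0) -> 12. No state change.
Op 8: write(P1, v1, 185). refcount(pp3)=1 -> write in place. 4 ppages; refcounts: pp0:2 pp1:2 pp2:1 pp3:1
Op 9: fork(P2) -> P3. 4 ppages; refcounts: pp0:3 pp1:3 pp2:1 pp3:1

Answer: 3 3 1 1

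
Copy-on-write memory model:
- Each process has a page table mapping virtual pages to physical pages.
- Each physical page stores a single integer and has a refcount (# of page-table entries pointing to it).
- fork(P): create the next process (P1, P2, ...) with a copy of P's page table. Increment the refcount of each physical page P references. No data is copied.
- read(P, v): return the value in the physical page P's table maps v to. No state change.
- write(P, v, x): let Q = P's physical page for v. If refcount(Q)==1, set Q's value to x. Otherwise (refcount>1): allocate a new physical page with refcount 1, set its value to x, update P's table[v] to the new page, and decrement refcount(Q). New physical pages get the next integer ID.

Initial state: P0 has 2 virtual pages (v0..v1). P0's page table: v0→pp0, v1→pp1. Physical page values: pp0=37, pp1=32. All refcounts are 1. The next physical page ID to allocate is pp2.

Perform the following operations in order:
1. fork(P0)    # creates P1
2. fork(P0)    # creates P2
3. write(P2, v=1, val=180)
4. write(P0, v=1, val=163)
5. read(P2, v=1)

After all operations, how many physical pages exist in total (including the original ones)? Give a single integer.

Answer: 4

Derivation:
Op 1: fork(P0) -> P1. 2 ppages; refcounts: pp0:2 pp1:2
Op 2: fork(P0) -> P2. 2 ppages; refcounts: pp0:3 pp1:3
Op 3: write(P2, v1, 180). refcount(pp1)=3>1 -> COPY to pp2. 3 ppages; refcounts: pp0:3 pp1:2 pp2:1
Op 4: write(P0, v1, 163). refcount(pp1)=2>1 -> COPY to pp3. 4 ppages; refcounts: pp0:3 pp1:1 pp2:1 pp3:1
Op 5: read(P2, v1) -> 180. No state change.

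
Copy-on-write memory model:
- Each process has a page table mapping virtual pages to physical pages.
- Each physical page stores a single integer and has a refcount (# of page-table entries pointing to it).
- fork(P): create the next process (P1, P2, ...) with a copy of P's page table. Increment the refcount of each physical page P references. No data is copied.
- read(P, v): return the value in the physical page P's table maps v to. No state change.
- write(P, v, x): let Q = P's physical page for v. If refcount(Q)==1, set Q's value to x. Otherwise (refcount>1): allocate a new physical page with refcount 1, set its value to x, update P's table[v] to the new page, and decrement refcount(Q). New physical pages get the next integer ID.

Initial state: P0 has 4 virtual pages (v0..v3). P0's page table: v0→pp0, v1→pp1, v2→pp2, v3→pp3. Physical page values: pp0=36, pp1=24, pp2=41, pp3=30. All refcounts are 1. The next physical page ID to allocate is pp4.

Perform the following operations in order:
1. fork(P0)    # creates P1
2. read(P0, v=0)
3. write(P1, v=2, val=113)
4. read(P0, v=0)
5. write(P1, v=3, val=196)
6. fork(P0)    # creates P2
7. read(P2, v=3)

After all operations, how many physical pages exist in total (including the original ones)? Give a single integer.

Op 1: fork(P0) -> P1. 4 ppages; refcounts: pp0:2 pp1:2 pp2:2 pp3:2
Op 2: read(P0, v0) -> 36. No state change.
Op 3: write(P1, v2, 113). refcount(pp2)=2>1 -> COPY to pp4. 5 ppages; refcounts: pp0:2 pp1:2 pp2:1 pp3:2 pp4:1
Op 4: read(P0, v0) -> 36. No state change.
Op 5: write(P1, v3, 196). refcount(pp3)=2>1 -> COPY to pp5. 6 ppages; refcounts: pp0:2 pp1:2 pp2:1 pp3:1 pp4:1 pp5:1
Op 6: fork(P0) -> P2. 6 ppages; refcounts: pp0:3 pp1:3 pp2:2 pp3:2 pp4:1 pp5:1
Op 7: read(P2, v3) -> 30. No state change.

Answer: 6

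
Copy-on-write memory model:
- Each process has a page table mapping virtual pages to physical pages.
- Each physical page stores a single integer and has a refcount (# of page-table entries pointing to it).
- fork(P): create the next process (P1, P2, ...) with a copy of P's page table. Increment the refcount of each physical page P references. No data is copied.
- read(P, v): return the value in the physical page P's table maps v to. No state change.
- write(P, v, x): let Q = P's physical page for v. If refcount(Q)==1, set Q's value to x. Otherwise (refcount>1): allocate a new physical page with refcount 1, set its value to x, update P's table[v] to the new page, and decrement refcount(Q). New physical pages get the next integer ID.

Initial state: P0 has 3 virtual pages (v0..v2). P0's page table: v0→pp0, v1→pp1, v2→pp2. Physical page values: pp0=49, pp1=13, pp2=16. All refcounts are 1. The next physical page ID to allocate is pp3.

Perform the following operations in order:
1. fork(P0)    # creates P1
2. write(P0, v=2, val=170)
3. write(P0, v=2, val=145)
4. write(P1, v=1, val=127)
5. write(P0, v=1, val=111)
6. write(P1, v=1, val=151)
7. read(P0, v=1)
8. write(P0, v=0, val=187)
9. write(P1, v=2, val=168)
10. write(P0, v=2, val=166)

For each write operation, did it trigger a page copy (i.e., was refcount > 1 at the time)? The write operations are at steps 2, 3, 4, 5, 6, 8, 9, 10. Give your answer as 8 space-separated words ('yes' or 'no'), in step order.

Op 1: fork(P0) -> P1. 3 ppages; refcounts: pp0:2 pp1:2 pp2:2
Op 2: write(P0, v2, 170). refcount(pp2)=2>1 -> COPY to pp3. 4 ppages; refcounts: pp0:2 pp1:2 pp2:1 pp3:1
Op 3: write(P0, v2, 145). refcount(pp3)=1 -> write in place. 4 ppages; refcounts: pp0:2 pp1:2 pp2:1 pp3:1
Op 4: write(P1, v1, 127). refcount(pp1)=2>1 -> COPY to pp4. 5 ppages; refcounts: pp0:2 pp1:1 pp2:1 pp3:1 pp4:1
Op 5: write(P0, v1, 111). refcount(pp1)=1 -> write in place. 5 ppages; refcounts: pp0:2 pp1:1 pp2:1 pp3:1 pp4:1
Op 6: write(P1, v1, 151). refcount(pp4)=1 -> write in place. 5 ppages; refcounts: pp0:2 pp1:1 pp2:1 pp3:1 pp4:1
Op 7: read(P0, v1) -> 111. No state change.
Op 8: write(P0, v0, 187). refcount(pp0)=2>1 -> COPY to pp5. 6 ppages; refcounts: pp0:1 pp1:1 pp2:1 pp3:1 pp4:1 pp5:1
Op 9: write(P1, v2, 168). refcount(pp2)=1 -> write in place. 6 ppages; refcounts: pp0:1 pp1:1 pp2:1 pp3:1 pp4:1 pp5:1
Op 10: write(P0, v2, 166). refcount(pp3)=1 -> write in place. 6 ppages; refcounts: pp0:1 pp1:1 pp2:1 pp3:1 pp4:1 pp5:1

yes no yes no no yes no no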